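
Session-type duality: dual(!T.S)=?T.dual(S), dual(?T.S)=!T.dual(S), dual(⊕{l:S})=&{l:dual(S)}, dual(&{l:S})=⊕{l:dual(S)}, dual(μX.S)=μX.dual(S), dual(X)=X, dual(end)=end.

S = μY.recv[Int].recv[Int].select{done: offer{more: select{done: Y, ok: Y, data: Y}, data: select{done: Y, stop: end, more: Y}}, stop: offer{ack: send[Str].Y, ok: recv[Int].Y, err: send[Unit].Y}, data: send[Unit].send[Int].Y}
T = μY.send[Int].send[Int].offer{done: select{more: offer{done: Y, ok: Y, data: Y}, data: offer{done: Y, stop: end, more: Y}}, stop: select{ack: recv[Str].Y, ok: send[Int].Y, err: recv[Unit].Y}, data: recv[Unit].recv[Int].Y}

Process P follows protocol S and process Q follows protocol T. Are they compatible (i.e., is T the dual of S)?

μY vs μY  ok (rec unchanged)
  recv[Int] vs send[Int]  ok
    recv[Int] vs send[Int]  ok
      select{done,stop,data} vs offer{done,stop,data}  ok labels match
        [done]
          offer{more,data} vs select{more,data}  ok labels match
            [more]
              select{done,ok,data} vs offer{done,ok,data}  ok labels match
                [done]
                  Y vs Y  ok
                [ok]
                  Y vs Y  ok
                [data]
                  Y vs Y  ok
            [data]
              select{done,stop,more} vs offer{done,stop,more}  ok labels match
                [done]
                  Y vs Y  ok
                [stop]
                  end vs end  ok
                [more]
                  Y vs Y  ok
        [stop]
          offer{ack,ok,err} vs select{ack,ok,err}  ok labels match
            [ack]
              send[Str] vs recv[Str]  ok
                Y vs Y  ok
            [ok]
              recv[Int] vs send[Int]  ok
                Y vs Y  ok
            [err]
              send[Unit] vs recv[Unit]  ok
                Y vs Y  ok
        [data]
          send[Unit] vs recv[Unit]  ok
            send[Int] vs recv[Int]  ok
              Y vs Y  ok

YES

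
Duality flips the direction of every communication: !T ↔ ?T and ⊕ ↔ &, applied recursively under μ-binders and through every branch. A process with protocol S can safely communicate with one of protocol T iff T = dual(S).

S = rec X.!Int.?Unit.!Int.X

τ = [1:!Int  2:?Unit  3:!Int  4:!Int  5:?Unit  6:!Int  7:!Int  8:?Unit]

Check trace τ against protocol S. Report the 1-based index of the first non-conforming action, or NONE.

[1] !Int  match  state: ?Unit.!Int.rec X.…
[2] ?Unit  match  state: !Int.rec X.…
[3] !Int  match  state: rec X.…
[4] !Int  match  state: ?Unit.!Int.rec X.…
[5] ?Unit  match  state: !Int.rec X.…
[6] !Int  match  state: rec X.…
[7] !Int  match  state: ?Unit.!Int.rec X.…
[8] ?Unit  match  state: !Int.rec X.…
all 8 steps conform

NONE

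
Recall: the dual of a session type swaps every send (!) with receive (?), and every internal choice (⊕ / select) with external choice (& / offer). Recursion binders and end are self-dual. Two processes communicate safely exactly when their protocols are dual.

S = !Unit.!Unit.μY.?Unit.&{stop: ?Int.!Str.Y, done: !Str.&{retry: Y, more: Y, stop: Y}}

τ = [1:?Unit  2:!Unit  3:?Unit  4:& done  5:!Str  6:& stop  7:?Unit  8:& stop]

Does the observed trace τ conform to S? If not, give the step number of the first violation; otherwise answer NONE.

1

step 1: got ?Unit, protocol expects !Unit  ✗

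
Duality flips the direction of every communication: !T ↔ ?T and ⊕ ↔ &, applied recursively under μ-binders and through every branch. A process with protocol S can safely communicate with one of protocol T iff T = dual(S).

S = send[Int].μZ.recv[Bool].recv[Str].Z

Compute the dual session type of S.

recv[Int].μZ.send[Bool].send[Str].Z

send[Int] ↦ recv[Int]
  μZ ↦ μZ  (rec unchanged)
    recv[Bool] ↦ send[Bool]
      recv[Str] ↦ send[Str]
        Z self-dual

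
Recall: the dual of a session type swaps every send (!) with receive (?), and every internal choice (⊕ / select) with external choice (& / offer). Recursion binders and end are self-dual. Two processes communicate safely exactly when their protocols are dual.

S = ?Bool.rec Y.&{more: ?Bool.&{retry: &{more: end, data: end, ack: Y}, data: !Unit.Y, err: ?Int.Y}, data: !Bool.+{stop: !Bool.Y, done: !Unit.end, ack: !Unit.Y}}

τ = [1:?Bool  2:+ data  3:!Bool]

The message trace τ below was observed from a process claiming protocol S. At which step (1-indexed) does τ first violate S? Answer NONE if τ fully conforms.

2

[1] ?Bool  ✓  now at rec Y.…
[2] got + data, protocol expects & more or & data  ✗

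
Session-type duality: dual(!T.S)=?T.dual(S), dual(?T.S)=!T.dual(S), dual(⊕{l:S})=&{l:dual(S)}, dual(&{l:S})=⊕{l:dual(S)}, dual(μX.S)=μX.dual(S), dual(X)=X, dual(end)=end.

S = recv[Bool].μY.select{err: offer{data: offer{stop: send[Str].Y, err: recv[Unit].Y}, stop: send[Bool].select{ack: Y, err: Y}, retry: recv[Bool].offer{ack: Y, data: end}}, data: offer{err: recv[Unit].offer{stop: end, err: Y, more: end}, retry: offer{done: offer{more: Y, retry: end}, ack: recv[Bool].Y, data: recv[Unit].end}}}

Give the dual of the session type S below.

recv[Bool] = send[Bool]
  μY = μY  (μ self-dual)
    select{err,data} = offer{err,data}  (⊕→&)
      [err]
        offer{data,stop,retry} = select{data,stop,retry}  (&→⊕)
          [data]
            offer{stop,err} = select{stop,err}  (&→⊕)
              [stop]
                send[Str] = recv[Str]
                  Y ↦ Y
              [err]
                recv[Unit] = send[Unit]
                  Y ↦ Y
          [stop]
            send[Bool] = recv[Bool]
              select{ack,err} = offer{ack,err}  (⊕→&)
                [ack]
                  Y ↦ Y
                [err]
                  Y ↦ Y
          [retry]
            recv[Bool] = send[Bool]
              offer{ack,data} = select{ack,data}  (&→⊕)
                [ack]
                  Y ↦ Y
                [data]
                  end ↦ end
      [data]
        offer{err,retry} = select{err,retry}  (&→⊕)
          [err]
            recv[Unit] = send[Unit]
              offer{stop,err,more} = select{stop,err,more}  (&→⊕)
                [stop]
                  end ↦ end
                [err]
                  Y ↦ Y
                [more]
                  end ↦ end
          [retry]
            offer{done,ack,data} = select{done,ack,data}  (&→⊕)
              [done]
                offer{more,retry} = select{more,retry}  (&→⊕)
                  [more]
                    Y ↦ Y
                  [retry]
                    end ↦ end
              [ack]
                recv[Bool] = send[Bool]
                  Y ↦ Y
              [data]
                recv[Unit] = send[Unit]
                  end ↦ end

send[Bool].μY.offer{err: select{data: select{stop: recv[Str].Y, err: send[Unit].Y}, stop: recv[Bool].offer{ack: Y, err: Y}, retry: send[Bool].select{ack: Y, data: end}}, data: select{err: send[Unit].select{stop: end, err: Y, more: end}, retry: select{done: select{more: Y, retry: end}, ack: send[Bool].Y, data: send[Unit].end}}}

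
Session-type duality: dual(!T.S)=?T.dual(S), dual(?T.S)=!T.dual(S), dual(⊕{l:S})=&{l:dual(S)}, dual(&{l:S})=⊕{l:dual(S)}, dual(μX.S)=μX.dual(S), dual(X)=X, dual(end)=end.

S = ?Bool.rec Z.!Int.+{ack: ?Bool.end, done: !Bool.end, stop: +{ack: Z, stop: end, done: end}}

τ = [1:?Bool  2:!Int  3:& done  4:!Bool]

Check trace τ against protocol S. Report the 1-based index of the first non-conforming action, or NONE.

3

@1 ?Bool  match  state: rec Z.…
@2 !Int  match  state: +{ack: ?Bool.end, done: !Bool.end, stop: +{ack: rec Z.…, stop: end, done: end}}
@3 got & done, protocol expects + ack or + done or + stop  ✗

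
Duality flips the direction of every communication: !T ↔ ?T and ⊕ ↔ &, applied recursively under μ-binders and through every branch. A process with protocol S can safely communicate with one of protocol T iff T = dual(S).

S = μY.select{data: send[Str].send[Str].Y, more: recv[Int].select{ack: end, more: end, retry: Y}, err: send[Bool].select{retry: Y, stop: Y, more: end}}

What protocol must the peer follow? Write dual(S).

μY ↦ μY  (μ self-dual)
  select{data,more,err} ↦ offer{data,more,err}  (select→offer)
    [data]
      send[Str] ↦ recv[Str]
        send[Str] ↦ recv[Str]
          dual(Y) = Y
    [more]
      recv[Int] ↦ send[Int]
        select{ack,more,retry} ↦ offer{ack,more,retry}  (select→offer)
          [ack]
            dual(end) = end
          [more]
            dual(end) = end
          [retry]
            dual(Y) = Y
    [err]
      send[Bool] ↦ recv[Bool]
        select{retry,stop,more} ↦ offer{retry,stop,more}  (select→offer)
          [retry]
            dual(Y) = Y
          [stop]
            dual(Y) = Y
          [more]
            dual(end) = end

μY.offer{data: recv[Str].recv[Str].Y, more: send[Int].offer{ack: end, more: end, retry: Y}, err: recv[Bool].offer{retry: Y, stop: Y, more: end}}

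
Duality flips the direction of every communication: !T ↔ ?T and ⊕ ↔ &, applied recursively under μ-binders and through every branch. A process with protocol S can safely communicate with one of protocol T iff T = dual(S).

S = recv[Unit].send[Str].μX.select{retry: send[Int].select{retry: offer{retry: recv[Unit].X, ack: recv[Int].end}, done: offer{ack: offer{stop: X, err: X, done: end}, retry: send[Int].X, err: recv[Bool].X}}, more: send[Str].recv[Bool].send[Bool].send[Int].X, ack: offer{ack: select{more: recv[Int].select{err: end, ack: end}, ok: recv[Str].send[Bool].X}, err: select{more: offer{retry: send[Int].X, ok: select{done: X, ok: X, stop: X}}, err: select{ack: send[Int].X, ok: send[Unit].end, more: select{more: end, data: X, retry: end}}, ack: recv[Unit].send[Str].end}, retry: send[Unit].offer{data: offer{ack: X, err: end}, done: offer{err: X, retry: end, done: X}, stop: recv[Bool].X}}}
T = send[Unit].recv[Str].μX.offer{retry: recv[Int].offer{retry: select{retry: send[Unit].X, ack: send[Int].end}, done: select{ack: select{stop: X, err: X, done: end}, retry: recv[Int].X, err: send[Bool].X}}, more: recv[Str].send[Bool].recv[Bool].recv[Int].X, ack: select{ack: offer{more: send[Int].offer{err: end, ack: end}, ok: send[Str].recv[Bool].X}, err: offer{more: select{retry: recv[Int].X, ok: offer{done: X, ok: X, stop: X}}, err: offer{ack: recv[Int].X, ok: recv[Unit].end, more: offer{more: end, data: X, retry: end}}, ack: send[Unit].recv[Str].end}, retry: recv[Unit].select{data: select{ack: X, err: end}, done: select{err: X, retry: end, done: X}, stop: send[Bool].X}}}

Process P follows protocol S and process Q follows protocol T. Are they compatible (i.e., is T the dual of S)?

YES

recv[Unit] ‖ send[Unit]  ok
  send[Str] ‖ recv[Str]  ok
    μX ‖ μX  ok (binder kept)
      select{retry,more,ack} ‖ offer{retry,more,ack}  ok labels match
        [retry]
          send[Int] ‖ recv[Int]  ok
            select{retry,done} ‖ offer{retry,done}  ok labels match
              [retry]
                offer{retry,ack} ‖ select{retry,ack}  ok labels match
                  [retry]
                    recv[Unit] ‖ send[Unit]  ok
                      X ‖ X  ok
                  [ack]
                    recv[Int] ‖ send[Int]  ok
                      end ‖ end  ok
              [done]
                offer{ack,retry,err} ‖ select{ack,retry,err}  ok labels match
                  [ack]
                    offer{stop,err,done} ‖ select{stop,err,done}  ok labels match
                      [stop]
                        X ‖ X  ok
                      [err]
                        X ‖ X  ok
                      [done]
                        end ‖ end  ok
                  [retry]
                    send[Int] ‖ recv[Int]  ok
                      X ‖ X  ok
                  [err]
                    recv[Bool] ‖ send[Bool]  ok
                      X ‖ X  ok
        [more]
          send[Str] ‖ recv[Str]  ok
            recv[Bool] ‖ send[Bool]  ok
              send[Bool] ‖ recv[Bool]  ok
                send[Int] ‖ recv[Int]  ok
                  X ‖ X  ok
        [ack]
          offer{ack,err,retry} ‖ select{ack,err,retry}  ok labels match
            [ack]
              select{more,ok} ‖ offer{more,ok}  ok labels match
                [more]
                  recv[Int] ‖ send[Int]  ok
                    select{err,ack} ‖ offer{err,ack}  ok labels match
                      [err]
                        end ‖ end  ok
                      [ack]
                        end ‖ end  ok
                [ok]
                  recv[Str] ‖ send[Str]  ok
                    send[Bool] ‖ recv[Bool]  ok
                      X ‖ X  ok
            [err]
              select{more,err,ack} ‖ offer{more,err,ack}  ok labels match
                [more]
                  offer{retry,ok} ‖ select{retry,ok}  ok labels match
                    [retry]
                      send[Int] ‖ recv[Int]  ok
                        X ‖ X  ok
                    [ok]
                      select{done,ok,stop} ‖ offer{done,ok,stop}  ok labels match
                        [done]
                          X ‖ X  ok
                        [ok]
                          X ‖ X  ok
                        [stop]
                          X ‖ X  ok
                [err]
                  select{ack,ok,more} ‖ offer{ack,ok,more}  ok labels match
                    [ack]
                      send[Int] ‖ recv[Int]  ok
                        X ‖ X  ok
                    [ok]
                      send[Unit] ‖ recv[Unit]  ok
                        end ‖ end  ok
                    [more]
                      select{more,data,retry} ‖ offer{more,data,retry}  ok labels match
                        [more]
                          end ‖ end  ok
                        [data]
                          X ‖ X  ok
                        [retry]
                          end ‖ end  ok
                [ack]
                  recv[Unit] ‖ send[Unit]  ok
                    send[Str] ‖ recv[Str]  ok
                      end ‖ end  ok
            [retry]
              send[Unit] ‖ recv[Unit]  ok
                offer{data,done,stop} ‖ select{data,done,stop}  ok labels match
                  [data]
                    offer{ack,err} ‖ select{ack,err}  ok labels match
                      [ack]
                        X ‖ X  ok
                      [err]
                        end ‖ end  ok
                  [done]
                    offer{err,retry,done} ‖ select{err,retry,done}  ok labels match
                      [err]
                        X ‖ X  ok
                      [retry]
                        end ‖ end  ok
                      [done]
                        X ‖ X  ok
                  [stop]
                    recv[Bool] ‖ send[Bool]  ok
                      X ‖ X  ok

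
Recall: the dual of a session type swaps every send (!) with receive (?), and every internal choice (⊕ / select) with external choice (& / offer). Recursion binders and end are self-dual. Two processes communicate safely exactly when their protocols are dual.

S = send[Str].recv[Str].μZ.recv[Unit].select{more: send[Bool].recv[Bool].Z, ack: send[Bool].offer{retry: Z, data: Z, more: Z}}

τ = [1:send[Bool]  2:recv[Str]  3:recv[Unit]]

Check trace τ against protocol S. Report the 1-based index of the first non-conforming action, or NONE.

1

@1 got send[Bool], protocol expects send[Str]  ✗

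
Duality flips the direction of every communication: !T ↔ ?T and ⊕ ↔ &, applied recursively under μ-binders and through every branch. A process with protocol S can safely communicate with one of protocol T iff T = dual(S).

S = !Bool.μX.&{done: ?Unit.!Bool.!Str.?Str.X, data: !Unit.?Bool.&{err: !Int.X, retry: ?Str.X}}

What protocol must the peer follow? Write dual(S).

?Bool.μX.⊕{done: !Unit.?Bool.?Str.!Str.X, data: ?Unit.!Bool.⊕{err: ?Int.X, retry: !Str.X}}

!Bool = ?Bool
  μX = μX  (μ self-dual)
    &{done,data} = ⊕{done,data}  (&→⊕)
      • done:
        ?Unit = !Unit
          !Bool = ?Bool
            !Str = ?Str
              ?Str = !Str
                X ↦ X
      • data:
        !Unit = ?Unit
          ?Bool = !Bool
            &{err,retry} = ⊕{err,retry}  (&→⊕)
              • err:
                !Int = ?Int
                  X ↦ X
              • retry:
                ?Str = !Str
                  X ↦ X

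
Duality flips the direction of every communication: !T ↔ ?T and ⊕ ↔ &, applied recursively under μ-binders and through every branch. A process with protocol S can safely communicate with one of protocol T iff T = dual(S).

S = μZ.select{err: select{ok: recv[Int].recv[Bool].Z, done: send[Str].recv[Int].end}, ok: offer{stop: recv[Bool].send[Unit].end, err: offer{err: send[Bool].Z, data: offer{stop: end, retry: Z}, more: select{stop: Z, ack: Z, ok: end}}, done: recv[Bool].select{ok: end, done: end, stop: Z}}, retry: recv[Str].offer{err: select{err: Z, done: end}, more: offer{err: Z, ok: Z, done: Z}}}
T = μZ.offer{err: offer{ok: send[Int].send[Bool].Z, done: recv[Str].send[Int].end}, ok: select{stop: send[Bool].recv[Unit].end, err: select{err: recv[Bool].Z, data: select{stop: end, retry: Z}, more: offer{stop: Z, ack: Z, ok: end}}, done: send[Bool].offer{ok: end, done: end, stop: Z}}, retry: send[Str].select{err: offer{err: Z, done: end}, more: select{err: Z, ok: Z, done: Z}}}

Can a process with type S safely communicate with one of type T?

μZ ‖ μZ  match (rec unchanged)
  select{err,ok,retry} ‖ offer{err,ok,retry}  match same labels
    [err]
      select{ok,done} ‖ offer{ok,done}  match same labels
        [ok]
          recv[Int] ‖ send[Int]  match
            recv[Bool] ‖ send[Bool]  match
              Z ‖ Z  match
        [done]
          send[Str] ‖ recv[Str]  match
            recv[Int] ‖ send[Int]  match
              end ‖ end  match
    [ok]
      offer{stop,err,done} ‖ select{stop,err,done}  match same labels
        [stop]
          recv[Bool] ‖ send[Bool]  match
            send[Unit] ‖ recv[Unit]  match
              end ‖ end  match
        [err]
          offer{err,data,more} ‖ select{err,data,more}  match same labels
            [err]
              send[Bool] ‖ recv[Bool]  match
                Z ‖ Z  match
            [data]
              offer{stop,retry} ‖ select{stop,retry}  match same labels
                [stop]
                  end ‖ end  match
                [retry]
                  Z ‖ Z  match
            [more]
              select{stop,ack,ok} ‖ offer{stop,ack,ok}  match same labels
                [stop]
                  Z ‖ Z  match
                [ack]
                  Z ‖ Z  match
                [ok]
                  end ‖ end  match
        [done]
          recv[Bool] ‖ send[Bool]  match
            select{ok,done,stop} ‖ offer{ok,done,stop}  match same labels
              [ok]
                end ‖ end  match
              [done]
                end ‖ end  match
              [stop]
                Z ‖ Z  match
    [retry]
      recv[Str] ‖ send[Str]  match
        offer{err,more} ‖ select{err,more}  match same labels
          [err]
            select{err,done} ‖ offer{err,done}  match same labels
              [err]
                Z ‖ Z  match
              [done]
                end ‖ end  match
          [more]
            offer{err,ok,done} ‖ select{err,ok,done}  match same labels
              [err]
                Z ‖ Z  match
              [ok]
                Z ‖ Z  match
              [done]
                Z ‖ Z  match

YES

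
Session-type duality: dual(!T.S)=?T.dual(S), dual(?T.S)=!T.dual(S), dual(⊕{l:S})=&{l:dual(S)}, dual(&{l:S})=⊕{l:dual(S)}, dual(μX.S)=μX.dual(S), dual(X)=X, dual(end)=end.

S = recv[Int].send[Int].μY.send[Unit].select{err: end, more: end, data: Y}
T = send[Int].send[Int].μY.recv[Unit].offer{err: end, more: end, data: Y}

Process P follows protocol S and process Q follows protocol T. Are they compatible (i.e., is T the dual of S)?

NO

recv[Int] ‖ send[Int]  match
  send[Int] ‖ send[Int]  ✗ same direction on both sides — not dual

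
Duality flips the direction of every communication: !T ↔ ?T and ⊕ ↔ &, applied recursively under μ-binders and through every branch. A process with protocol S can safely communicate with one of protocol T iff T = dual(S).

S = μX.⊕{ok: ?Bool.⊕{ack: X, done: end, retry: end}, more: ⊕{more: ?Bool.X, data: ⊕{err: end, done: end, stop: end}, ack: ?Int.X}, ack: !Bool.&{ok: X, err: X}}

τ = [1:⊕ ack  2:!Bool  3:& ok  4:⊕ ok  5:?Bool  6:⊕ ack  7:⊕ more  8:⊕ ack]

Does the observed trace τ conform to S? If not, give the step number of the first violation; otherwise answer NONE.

NONE

@1 ⊕ ack  match  residual = !Bool.&{ok: μX.…, err: μX.…}
@2 !Bool  match  residual = &{ok: μX.…, err: μX.…}
@3 & ok  match  residual = μX.…
@4 ⊕ ok  match  residual = ?Bool.⊕{ack: μX.…, done: end, retry: end}
@5 ?Bool  match  residual = ⊕{ack: μX.…, done: end, retry: end}
@6 ⊕ ack  match  residual = μX.…
@7 ⊕ more  match  residual = ⊕{more: ?Bool.μX.…, data: ⊕{err: end, done: end, stop: end}, ack: ?Int.μX.…}
@8 ⊕ ack  match  residual = ?Int.μX.…
trace exhausted — no violation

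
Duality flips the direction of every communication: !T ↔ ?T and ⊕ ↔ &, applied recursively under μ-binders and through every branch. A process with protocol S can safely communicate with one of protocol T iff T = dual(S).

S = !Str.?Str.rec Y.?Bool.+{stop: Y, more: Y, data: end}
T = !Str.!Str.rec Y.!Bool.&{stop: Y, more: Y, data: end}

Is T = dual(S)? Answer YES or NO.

NO

!Str vs !Str  ✗ same direction on both sides — not dual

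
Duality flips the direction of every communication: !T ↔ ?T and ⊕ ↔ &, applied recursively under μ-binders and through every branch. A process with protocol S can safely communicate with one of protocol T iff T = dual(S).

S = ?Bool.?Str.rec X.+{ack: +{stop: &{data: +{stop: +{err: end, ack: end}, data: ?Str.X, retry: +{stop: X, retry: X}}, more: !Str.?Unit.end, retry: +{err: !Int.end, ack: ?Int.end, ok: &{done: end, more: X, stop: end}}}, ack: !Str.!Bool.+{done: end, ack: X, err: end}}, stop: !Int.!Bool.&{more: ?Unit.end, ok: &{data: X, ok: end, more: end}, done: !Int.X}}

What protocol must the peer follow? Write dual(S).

!Bool.!Str.rec X.&{ack: &{stop: +{data: &{stop: &{err: end, ack: end}, data: !Str.X, retry: &{stop: X, retry: X}}, more: ?Str.!Unit.end, retry: &{err: ?Int.end, ack: !Int.end, ok: +{done: end, more: X, stop: end}}}, ack: ?Str.?Bool.&{done: end, ack: X, err: end}}, stop: ?Int.?Bool.+{more: !Unit.end, ok: +{data: X, ok: end, more: end}, done: ?Int.X}}

?Bool → !Bool
  ?Str → !Str
    rec X → rec X  (rec unchanged)
      +{ack,stop} → &{ack,stop}  (⊕→&)
        case ack:
          +{stop,ack} → &{stop,ack}  (⊕→&)
            case stop:
              &{data,more,retry} → +{data,more,retry}  (external→internal)
                case data:
                  +{stop,data,retry} → &{stop,data,retry}  (⊕→&)
                    case stop:
                      +{err,ack} → &{err,ack}  (⊕→&)
                        case err:
                          end self-dual
                        case ack:
                          end self-dual
                    case data:
                      ?Str → !Str
                        X self-dual
                    case retry:
                      +{stop,retry} → &{stop,retry}  (⊕→&)
                        case stop:
                          X self-dual
                        case retry:
                          X self-dual
                case more:
                  !Str → ?Str
                    ?Unit → !Unit
                      end self-dual
                case retry:
                  +{err,ack,ok} → &{err,ack,ok}  (⊕→&)
                    case err:
                      !Int → ?Int
                        end self-dual
                    case ack:
                      ?Int → !Int
                        end self-dual
                    case ok:
                      &{done,more,stop} → +{done,more,stop}  (external→internal)
                        case done:
                          end self-dual
                        case more:
                          X self-dual
                        case stop:
                          end self-dual
            case ack:
              !Str → ?Str
                !Bool → ?Bool
                  +{done,ack,err} → &{done,ack,err}  (⊕→&)
                    case done:
                      end self-dual
                    case ack:
                      X self-dual
                    case err:
                      end self-dual
        case stop:
          !Int → ?Int
            !Bool → ?Bool
              &{more,ok,done} → +{more,ok,done}  (external→internal)
                case more:
                  ?Unit → !Unit
                    end self-dual
                case ok:
                  &{data,ok,more} → +{data,ok,more}  (external→internal)
                    case data:
                      X self-dual
                    case ok:
                      end self-dual
                    case more:
                      end self-dual
                case done:
                  !Int → ?Int
                    X self-dual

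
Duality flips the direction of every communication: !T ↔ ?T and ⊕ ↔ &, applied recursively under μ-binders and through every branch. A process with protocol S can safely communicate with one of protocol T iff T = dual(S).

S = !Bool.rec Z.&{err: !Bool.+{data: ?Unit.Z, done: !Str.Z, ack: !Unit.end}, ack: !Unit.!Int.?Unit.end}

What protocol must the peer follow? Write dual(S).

?Bool.rec Z.+{err: ?Bool.&{data: !Unit.Z, done: ?Str.Z, ack: ?Unit.end}, ack: ?Unit.?Int.!Unit.end}

!Bool → ?Bool
  rec Z → rec Z  (μ self-dual)
    &{err,ack} → +{err,ack}  (offer→select)
      [err]
        !Bool → ?Bool
          +{data,done,ack} → &{data,done,ack}  (internal→external)
            [data]
              ?Unit → !Unit
                dual(Z) = Z
            [done]
              !Str → ?Str
                dual(Z) = Z
            [ack]
              !Unit → ?Unit
                dual(end) = end
      [ack]
        !Unit → ?Unit
          !Int → ?Int
            ?Unit → !Unit
              dual(end) = end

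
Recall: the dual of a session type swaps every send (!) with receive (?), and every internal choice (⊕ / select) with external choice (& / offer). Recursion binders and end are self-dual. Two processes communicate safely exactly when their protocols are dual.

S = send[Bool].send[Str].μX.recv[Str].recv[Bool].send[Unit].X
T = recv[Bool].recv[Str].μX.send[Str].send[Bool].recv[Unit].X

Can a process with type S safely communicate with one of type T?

YES

send[Bool] ‖ recv[Bool]  match
  send[Str] ‖ recv[Str]  match
    μX ‖ μX  match (binder kept)
      recv[Str] ‖ send[Str]  match
        recv[Bool] ‖ send[Bool]  match
          send[Unit] ‖ recv[Unit]  match
            X ‖ X  match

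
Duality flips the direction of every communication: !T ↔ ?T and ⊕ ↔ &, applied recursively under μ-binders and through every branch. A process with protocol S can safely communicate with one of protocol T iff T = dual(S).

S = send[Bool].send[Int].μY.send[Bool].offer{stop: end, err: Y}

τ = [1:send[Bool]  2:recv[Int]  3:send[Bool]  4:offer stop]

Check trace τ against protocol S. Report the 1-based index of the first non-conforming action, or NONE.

[1] send[Bool]  ok  cont: send[Int].μY.…
[2] got recv[Int], protocol expects send[Int]  ✗

2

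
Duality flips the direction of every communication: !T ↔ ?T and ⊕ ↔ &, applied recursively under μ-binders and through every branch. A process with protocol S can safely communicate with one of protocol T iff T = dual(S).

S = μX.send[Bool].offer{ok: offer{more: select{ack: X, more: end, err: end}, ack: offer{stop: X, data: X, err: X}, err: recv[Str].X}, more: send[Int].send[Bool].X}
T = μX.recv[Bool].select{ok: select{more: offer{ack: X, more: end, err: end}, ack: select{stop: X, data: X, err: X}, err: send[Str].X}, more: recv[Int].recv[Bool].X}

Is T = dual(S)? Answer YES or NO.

YES

μX ‖ μX  match (μ self-dual)
  send[Bool] ‖ recv[Bool]  match
    offer{ok,more} ‖ select{ok,more}  match labels match
      • ok:
        offer{more,ack,err} ‖ select{more,ack,err}  match labels match
          • more:
            select{ack,more,err} ‖ offer{ack,more,err}  match labels match
              • ack:
                X ‖ X  match
              • more:
                end ‖ end  match
              • err:
                end ‖ end  match
          • ack:
            offer{stop,data,err} ‖ select{stop,data,err}  match labels match
              • stop:
                X ‖ X  match
              • data:
                X ‖ X  match
              • err:
                X ‖ X  match
          • err:
            recv[Str] ‖ send[Str]  match
              X ‖ X  match
      • more:
        send[Int] ‖ recv[Int]  match
          send[Bool] ‖ recv[Bool]  match
            X ‖ X  match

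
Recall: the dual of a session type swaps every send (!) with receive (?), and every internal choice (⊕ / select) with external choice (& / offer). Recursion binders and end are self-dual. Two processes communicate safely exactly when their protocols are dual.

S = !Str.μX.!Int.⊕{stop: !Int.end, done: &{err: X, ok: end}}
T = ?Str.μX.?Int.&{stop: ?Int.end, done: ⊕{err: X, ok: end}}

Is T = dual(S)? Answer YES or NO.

YES

!Str | ?Str  match
  μX | μX  match (μ self-dual)
    !Int | ?Int  match
      ⊕{stop,done} | &{stop,done}  match labels match
        case stop:
          !Int | ?Int  match
            end | end  match
        case done:
          &{err,ok} | ⊕{err,ok}  match labels match
            case err:
              X | X  match
            case ok:
              end | end  match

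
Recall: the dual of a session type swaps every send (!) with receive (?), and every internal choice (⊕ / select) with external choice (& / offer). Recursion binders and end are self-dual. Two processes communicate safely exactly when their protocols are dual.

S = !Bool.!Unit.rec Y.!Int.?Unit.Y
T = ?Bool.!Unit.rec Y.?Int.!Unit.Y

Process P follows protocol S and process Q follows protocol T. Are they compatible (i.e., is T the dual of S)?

!Bool ‖ ?Bool  ok
  !Unit ‖ !Unit  ✗ same direction on both sides — not dual

NO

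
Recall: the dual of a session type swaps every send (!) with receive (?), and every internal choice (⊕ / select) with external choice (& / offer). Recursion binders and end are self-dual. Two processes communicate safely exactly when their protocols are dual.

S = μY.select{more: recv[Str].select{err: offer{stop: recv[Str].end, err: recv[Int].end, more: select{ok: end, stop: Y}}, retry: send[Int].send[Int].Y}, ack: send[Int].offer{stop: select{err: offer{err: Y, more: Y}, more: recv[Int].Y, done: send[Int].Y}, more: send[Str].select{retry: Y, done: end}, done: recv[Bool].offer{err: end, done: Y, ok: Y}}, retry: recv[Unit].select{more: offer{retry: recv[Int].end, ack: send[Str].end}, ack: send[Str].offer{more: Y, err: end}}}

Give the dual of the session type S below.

μY.offer{more: send[Str].offer{err: select{stop: send[Str].end, err: send[Int].end, more: offer{ok: end, stop: Y}}, retry: recv[Int].recv[Int].Y}, ack: recv[Int].select{stop: offer{err: select{err: Y, more: Y}, more: send[Int].Y, done: recv[Int].Y}, more: recv[Str].offer{retry: Y, done: end}, done: send[Bool].select{err: end, done: Y, ok: Y}}, retry: send[Unit].offer{more: select{retry: send[Int].end, ack: recv[Str].end}, ack: recv[Str].select{more: Y, err: end}}}

μY → μY  (rec unchanged)
  select{more,ack,retry} → offer{more,ack,retry}  (select→offer)
    • more:
      recv[Str] → send[Str]
        select{err,retry} → offer{err,retry}  (select→offer)
          • err:
            offer{stop,err,more} → select{stop,err,more}  (offer→select)
              • stop:
                recv[Str] → send[Str]
                  end self-dual
              • err:
                recv[Int] → send[Int]
                  end self-dual
              • more:
                select{ok,stop} → offer{ok,stop}  (select→offer)
                  • ok:
                    end self-dual
                  • stop:
                    Y self-dual
          • retry:
            send[Int] → recv[Int]
              send[Int] → recv[Int]
                Y self-dual
    • ack:
      send[Int] → recv[Int]
        offer{stop,more,done} → select{stop,more,done}  (offer→select)
          • stop:
            select{err,more,done} → offer{err,more,done}  (select→offer)
              • err:
                offer{err,more} → select{err,more}  (offer→select)
                  • err:
                    Y self-dual
                  • more:
                    Y self-dual
              • more:
                recv[Int] → send[Int]
                  Y self-dual
              • done:
                send[Int] → recv[Int]
                  Y self-dual
          • more:
            send[Str] → recv[Str]
              select{retry,done} → offer{retry,done}  (select→offer)
                • retry:
                  Y self-dual
                • done:
                  end self-dual
          • done:
            recv[Bool] → send[Bool]
              offer{err,done,ok} → select{err,done,ok}  (offer→select)
                • err:
                  end self-dual
                • done:
                  Y self-dual
                • ok:
                  Y self-dual
    • retry:
      recv[Unit] → send[Unit]
        select{more,ack} → offer{more,ack}  (select→offer)
          • more:
            offer{retry,ack} → select{retry,ack}  (offer→select)
              • retry:
                recv[Int] → send[Int]
                  end self-dual
              • ack:
                send[Str] → recv[Str]
                  end self-dual
          • ack:
            send[Str] → recv[Str]
              offer{more,err} → select{more,err}  (offer→select)
                • more:
                  Y self-dual
                • err:
                  end self-dual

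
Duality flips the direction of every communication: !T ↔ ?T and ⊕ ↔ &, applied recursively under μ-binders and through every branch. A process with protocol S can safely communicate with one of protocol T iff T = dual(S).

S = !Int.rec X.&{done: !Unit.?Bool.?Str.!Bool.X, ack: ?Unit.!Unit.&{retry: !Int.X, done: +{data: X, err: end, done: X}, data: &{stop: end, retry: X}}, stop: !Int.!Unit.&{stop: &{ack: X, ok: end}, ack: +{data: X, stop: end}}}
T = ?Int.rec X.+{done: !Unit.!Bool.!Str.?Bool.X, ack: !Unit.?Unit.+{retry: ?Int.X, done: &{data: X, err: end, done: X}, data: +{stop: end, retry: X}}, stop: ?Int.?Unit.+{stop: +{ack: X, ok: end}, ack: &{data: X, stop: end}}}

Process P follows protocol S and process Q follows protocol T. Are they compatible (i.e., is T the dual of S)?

NO

!Int ‖ ?Int  ok
  rec X ‖ rec X  ok (binder kept)
    &{done,ack,stop} ‖ +{done,ack,stop}  ok labels match
      [done]
        !Unit ‖ !Unit  ✗ same direction on both sides — not dual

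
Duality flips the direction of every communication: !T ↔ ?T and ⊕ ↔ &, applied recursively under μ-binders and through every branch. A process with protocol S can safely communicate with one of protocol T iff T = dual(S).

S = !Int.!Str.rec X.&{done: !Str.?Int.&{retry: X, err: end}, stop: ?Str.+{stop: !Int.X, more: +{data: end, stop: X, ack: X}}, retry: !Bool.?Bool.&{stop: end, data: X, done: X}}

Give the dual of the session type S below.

?Int.?Str.rec X.+{done: ?Str.!Int.+{retry: X, err: end}, stop: !Str.&{stop: ?Int.X, more: &{data: end, stop: X, ack: X}}, retry: ?Bool.!Bool.+{stop: end, data: X, done: X}}

!Int ↦ ?Int
  !Str ↦ ?Str
    rec X ↦ rec X  (binder kept)
      &{done,stop,retry} ↦ +{done,stop,retry}  (offer→select)
        • done:
          !Str ↦ ?Str
            ?Int ↦ !Int
              &{retry,err} ↦ +{retry,err}  (offer→select)
                • retry:
                  X self-dual
                • err:
                  end self-dual
        • stop:
          ?Str ↦ !Str
            +{stop,more} ↦ &{stop,more}  (⊕→&)
              • stop:
                !Int ↦ ?Int
                  X self-dual
              • more:
                +{data,stop,ack} ↦ &{data,stop,ack}  (⊕→&)
                  • data:
                    end self-dual
                  • stop:
                    X self-dual
                  • ack:
                    X self-dual
        • retry:
          !Bool ↦ ?Bool
            ?Bool ↦ !Bool
              &{stop,data,done} ↦ +{stop,data,done}  (offer→select)
                • stop:
                  end self-dual
                • data:
                  X self-dual
                • done:
                  X self-dual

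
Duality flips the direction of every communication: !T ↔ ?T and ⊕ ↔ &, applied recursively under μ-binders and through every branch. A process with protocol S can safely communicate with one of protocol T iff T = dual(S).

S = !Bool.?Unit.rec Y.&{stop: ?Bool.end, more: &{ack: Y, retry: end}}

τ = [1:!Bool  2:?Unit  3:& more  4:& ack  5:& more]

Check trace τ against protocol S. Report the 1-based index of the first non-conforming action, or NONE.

step 1: !Bool  ✓  residual = ?Unit.rec Y.…
step 2: ?Unit  ✓  residual = rec Y.…
step 3: & more  ✓  residual = &{ack: rec Y.…, retry: end}
step 4: & ack  ✓  residual = rec Y.…
step 5: & more  ✓  residual = &{ack: rec Y.…, retry: end}
τ conforms to S (length 5)

NONE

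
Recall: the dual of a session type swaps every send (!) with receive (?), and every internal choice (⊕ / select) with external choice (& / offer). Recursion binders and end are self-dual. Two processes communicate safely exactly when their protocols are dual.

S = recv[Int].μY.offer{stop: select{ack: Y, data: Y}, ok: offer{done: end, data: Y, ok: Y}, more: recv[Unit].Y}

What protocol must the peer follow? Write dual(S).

send[Int].μY.select{stop: offer{ack: Y, data: Y}, ok: select{done: end, data: Y, ok: Y}, more: send[Unit].Y}

recv[Int] → send[Int]
  μY → μY  (rec unchanged)
    offer{stop,ok,more} → select{stop,ok,more}  (external→internal)
      [stop]
        select{ack,data} → offer{ack,data}  (select→offer)
          [ack]
            Y self-dual
          [data]
            Y self-dual
      [ok]
        offer{done,data,ok} → select{done,data,ok}  (external→internal)
          [done]
            end self-dual
          [data]
            Y self-dual
          [ok]
            Y self-dual
      [more]
        recv[Unit] → send[Unit]
          Y self-dual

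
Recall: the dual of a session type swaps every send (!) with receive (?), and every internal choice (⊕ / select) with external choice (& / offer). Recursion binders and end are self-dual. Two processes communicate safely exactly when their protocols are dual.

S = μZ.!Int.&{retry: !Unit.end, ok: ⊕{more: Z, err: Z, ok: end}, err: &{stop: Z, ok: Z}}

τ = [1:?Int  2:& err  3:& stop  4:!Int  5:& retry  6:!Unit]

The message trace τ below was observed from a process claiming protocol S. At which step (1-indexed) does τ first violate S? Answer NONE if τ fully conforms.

step 1: got ?Int, protocol expects !Int  ✗

1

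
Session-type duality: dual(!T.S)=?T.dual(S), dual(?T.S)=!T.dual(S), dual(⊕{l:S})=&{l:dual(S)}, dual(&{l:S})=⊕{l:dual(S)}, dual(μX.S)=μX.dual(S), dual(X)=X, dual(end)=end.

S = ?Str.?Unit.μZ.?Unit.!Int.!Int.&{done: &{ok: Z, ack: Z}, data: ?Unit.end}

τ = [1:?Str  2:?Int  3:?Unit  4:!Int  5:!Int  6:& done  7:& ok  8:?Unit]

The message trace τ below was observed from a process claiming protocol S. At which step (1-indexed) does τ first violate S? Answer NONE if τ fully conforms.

step 1: ?Str  match  now at ?Unit.μZ.…
step 2: got ?Int, protocol expects ?Unit  ✗

2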